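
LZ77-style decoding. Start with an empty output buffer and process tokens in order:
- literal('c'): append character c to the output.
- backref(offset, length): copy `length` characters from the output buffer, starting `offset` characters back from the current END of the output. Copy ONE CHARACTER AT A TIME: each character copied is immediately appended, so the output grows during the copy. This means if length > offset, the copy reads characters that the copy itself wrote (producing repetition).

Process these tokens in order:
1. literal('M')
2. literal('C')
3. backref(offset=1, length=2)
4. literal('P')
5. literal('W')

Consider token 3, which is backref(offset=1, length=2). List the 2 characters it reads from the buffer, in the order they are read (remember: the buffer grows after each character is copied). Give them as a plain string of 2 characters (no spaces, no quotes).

Token 1: literal('M'). Output: "M"
Token 2: literal('C'). Output: "MC"
Token 3: backref(off=1, len=2). Buffer before: "MC" (len 2)
  byte 1: read out[1]='C', append. Buffer now: "MCC"
  byte 2: read out[2]='C', append. Buffer now: "MCCC"

Answer: CC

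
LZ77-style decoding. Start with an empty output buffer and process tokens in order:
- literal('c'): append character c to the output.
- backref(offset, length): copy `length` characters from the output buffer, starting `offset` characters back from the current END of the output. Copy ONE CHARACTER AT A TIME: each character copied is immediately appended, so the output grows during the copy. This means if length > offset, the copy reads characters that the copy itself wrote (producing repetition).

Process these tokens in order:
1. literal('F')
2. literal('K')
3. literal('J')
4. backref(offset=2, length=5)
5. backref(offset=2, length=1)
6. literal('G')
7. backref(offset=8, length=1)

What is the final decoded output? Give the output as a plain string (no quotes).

Token 1: literal('F'). Output: "F"
Token 2: literal('K'). Output: "FK"
Token 3: literal('J'). Output: "FKJ"
Token 4: backref(off=2, len=5) (overlapping!). Copied 'KJKJK' from pos 1. Output: "FKJKJKJK"
Token 5: backref(off=2, len=1). Copied 'J' from pos 6. Output: "FKJKJKJKJ"
Token 6: literal('G'). Output: "FKJKJKJKJG"
Token 7: backref(off=8, len=1). Copied 'J' from pos 2. Output: "FKJKJKJKJGJ"

Answer: FKJKJKJKJGJ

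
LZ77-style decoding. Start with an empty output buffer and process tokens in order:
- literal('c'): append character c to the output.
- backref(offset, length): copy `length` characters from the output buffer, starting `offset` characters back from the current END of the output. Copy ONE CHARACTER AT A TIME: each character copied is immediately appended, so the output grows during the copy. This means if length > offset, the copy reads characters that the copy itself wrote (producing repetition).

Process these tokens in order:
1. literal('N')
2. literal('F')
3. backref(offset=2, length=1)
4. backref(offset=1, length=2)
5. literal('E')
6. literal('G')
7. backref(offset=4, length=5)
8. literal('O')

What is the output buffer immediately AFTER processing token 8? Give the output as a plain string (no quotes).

Token 1: literal('N'). Output: "N"
Token 2: literal('F'). Output: "NF"
Token 3: backref(off=2, len=1). Copied 'N' from pos 0. Output: "NFN"
Token 4: backref(off=1, len=2) (overlapping!). Copied 'NN' from pos 2. Output: "NFNNN"
Token 5: literal('E'). Output: "NFNNNE"
Token 6: literal('G'). Output: "NFNNNEG"
Token 7: backref(off=4, len=5) (overlapping!). Copied 'NNEGN' from pos 3. Output: "NFNNNEGNNEGN"
Token 8: literal('O'). Output: "NFNNNEGNNEGNO"

Answer: NFNNNEGNNEGNO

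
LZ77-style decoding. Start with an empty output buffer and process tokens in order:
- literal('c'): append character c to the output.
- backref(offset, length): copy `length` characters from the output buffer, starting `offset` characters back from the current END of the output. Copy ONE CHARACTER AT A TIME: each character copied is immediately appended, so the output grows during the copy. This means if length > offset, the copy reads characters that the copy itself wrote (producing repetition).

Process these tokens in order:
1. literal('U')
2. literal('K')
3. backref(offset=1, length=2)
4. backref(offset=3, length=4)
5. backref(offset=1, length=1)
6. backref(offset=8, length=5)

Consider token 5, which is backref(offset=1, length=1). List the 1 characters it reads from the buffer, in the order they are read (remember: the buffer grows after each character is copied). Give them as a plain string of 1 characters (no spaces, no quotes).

Answer: K

Derivation:
Token 1: literal('U'). Output: "U"
Token 2: literal('K'). Output: "UK"
Token 3: backref(off=1, len=2) (overlapping!). Copied 'KK' from pos 1. Output: "UKKK"
Token 4: backref(off=3, len=4) (overlapping!). Copied 'KKKK' from pos 1. Output: "UKKKKKKK"
Token 5: backref(off=1, len=1). Buffer before: "UKKKKKKK" (len 8)
  byte 1: read out[7]='K', append. Buffer now: "UKKKKKKKK"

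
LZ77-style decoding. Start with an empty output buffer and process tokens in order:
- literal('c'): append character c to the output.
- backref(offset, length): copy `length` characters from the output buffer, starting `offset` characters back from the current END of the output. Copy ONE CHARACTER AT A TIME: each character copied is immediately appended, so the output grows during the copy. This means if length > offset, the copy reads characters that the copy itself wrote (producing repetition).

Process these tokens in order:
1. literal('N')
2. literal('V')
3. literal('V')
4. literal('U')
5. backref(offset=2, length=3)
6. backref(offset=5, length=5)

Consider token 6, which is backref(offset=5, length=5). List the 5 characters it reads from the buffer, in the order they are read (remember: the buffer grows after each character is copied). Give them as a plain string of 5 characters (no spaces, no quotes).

Answer: VUVUV

Derivation:
Token 1: literal('N'). Output: "N"
Token 2: literal('V'). Output: "NV"
Token 3: literal('V'). Output: "NVV"
Token 4: literal('U'). Output: "NVVU"
Token 5: backref(off=2, len=3) (overlapping!). Copied 'VUV' from pos 2. Output: "NVVUVUV"
Token 6: backref(off=5, len=5). Buffer before: "NVVUVUV" (len 7)
  byte 1: read out[2]='V', append. Buffer now: "NVVUVUVV"
  byte 2: read out[3]='U', append. Buffer now: "NVVUVUVVU"
  byte 3: read out[4]='V', append. Buffer now: "NVVUVUVVUV"
  byte 4: read out[5]='U', append. Buffer now: "NVVUVUVVUVU"
  byte 5: read out[6]='V', append. Buffer now: "NVVUVUVVUVUV"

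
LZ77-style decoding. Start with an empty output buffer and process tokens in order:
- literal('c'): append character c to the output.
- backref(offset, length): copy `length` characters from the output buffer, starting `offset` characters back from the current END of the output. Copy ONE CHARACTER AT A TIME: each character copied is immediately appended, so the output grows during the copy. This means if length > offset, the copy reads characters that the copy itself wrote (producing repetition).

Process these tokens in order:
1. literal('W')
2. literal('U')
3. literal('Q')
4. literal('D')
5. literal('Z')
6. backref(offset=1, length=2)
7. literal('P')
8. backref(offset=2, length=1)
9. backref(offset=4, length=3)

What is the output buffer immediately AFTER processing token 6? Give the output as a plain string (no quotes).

Token 1: literal('W'). Output: "W"
Token 2: literal('U'). Output: "WU"
Token 3: literal('Q'). Output: "WUQ"
Token 4: literal('D'). Output: "WUQD"
Token 5: literal('Z'). Output: "WUQDZ"
Token 6: backref(off=1, len=2) (overlapping!). Copied 'ZZ' from pos 4. Output: "WUQDZZZ"

Answer: WUQDZZZ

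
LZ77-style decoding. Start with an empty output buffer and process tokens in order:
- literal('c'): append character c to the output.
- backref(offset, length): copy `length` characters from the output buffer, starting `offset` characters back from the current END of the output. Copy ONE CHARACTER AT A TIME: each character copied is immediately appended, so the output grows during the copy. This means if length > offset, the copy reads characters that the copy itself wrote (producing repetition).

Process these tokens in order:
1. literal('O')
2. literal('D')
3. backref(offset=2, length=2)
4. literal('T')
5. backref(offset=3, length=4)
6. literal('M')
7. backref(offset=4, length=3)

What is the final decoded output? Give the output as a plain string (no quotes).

Token 1: literal('O'). Output: "O"
Token 2: literal('D'). Output: "OD"
Token 3: backref(off=2, len=2). Copied 'OD' from pos 0. Output: "ODOD"
Token 4: literal('T'). Output: "ODODT"
Token 5: backref(off=3, len=4) (overlapping!). Copied 'ODTO' from pos 2. Output: "ODODTODTO"
Token 6: literal('M'). Output: "ODODTODTOM"
Token 7: backref(off=4, len=3). Copied 'DTO' from pos 6. Output: "ODODTODTOMDTO"

Answer: ODODTODTOMDTO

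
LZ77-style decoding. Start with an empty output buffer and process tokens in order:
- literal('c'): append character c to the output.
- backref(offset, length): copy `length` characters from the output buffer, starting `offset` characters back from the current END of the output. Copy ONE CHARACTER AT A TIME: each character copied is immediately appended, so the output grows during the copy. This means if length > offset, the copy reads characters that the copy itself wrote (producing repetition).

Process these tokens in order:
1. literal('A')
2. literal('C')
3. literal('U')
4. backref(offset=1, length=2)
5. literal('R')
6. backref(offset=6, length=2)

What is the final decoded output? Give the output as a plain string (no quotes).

Answer: ACUUURAC

Derivation:
Token 1: literal('A'). Output: "A"
Token 2: literal('C'). Output: "AC"
Token 3: literal('U'). Output: "ACU"
Token 4: backref(off=1, len=2) (overlapping!). Copied 'UU' from pos 2. Output: "ACUUU"
Token 5: literal('R'). Output: "ACUUUR"
Token 6: backref(off=6, len=2). Copied 'AC' from pos 0. Output: "ACUUURAC"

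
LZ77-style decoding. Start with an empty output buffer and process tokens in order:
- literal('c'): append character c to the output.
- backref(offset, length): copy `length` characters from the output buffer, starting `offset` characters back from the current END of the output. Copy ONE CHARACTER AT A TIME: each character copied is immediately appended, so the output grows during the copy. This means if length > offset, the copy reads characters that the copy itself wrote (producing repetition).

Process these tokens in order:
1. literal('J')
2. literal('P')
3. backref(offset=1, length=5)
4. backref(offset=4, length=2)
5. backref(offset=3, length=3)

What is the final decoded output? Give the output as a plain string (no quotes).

Answer: JPPPPPPPPPPP

Derivation:
Token 1: literal('J'). Output: "J"
Token 2: literal('P'). Output: "JP"
Token 3: backref(off=1, len=5) (overlapping!). Copied 'PPPPP' from pos 1. Output: "JPPPPPP"
Token 4: backref(off=4, len=2). Copied 'PP' from pos 3. Output: "JPPPPPPPP"
Token 5: backref(off=3, len=3). Copied 'PPP' from pos 6. Output: "JPPPPPPPPPPP"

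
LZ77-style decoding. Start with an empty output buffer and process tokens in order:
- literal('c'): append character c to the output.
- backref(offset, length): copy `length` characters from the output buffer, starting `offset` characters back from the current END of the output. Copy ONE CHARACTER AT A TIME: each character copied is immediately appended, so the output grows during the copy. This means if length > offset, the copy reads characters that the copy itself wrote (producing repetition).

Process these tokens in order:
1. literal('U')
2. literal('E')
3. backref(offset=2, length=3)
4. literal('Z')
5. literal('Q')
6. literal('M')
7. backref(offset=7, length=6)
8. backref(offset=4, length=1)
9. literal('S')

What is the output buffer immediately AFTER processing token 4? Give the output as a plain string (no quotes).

Answer: UEUEUZ

Derivation:
Token 1: literal('U'). Output: "U"
Token 2: literal('E'). Output: "UE"
Token 3: backref(off=2, len=3) (overlapping!). Copied 'UEU' from pos 0. Output: "UEUEU"
Token 4: literal('Z'). Output: "UEUEUZ"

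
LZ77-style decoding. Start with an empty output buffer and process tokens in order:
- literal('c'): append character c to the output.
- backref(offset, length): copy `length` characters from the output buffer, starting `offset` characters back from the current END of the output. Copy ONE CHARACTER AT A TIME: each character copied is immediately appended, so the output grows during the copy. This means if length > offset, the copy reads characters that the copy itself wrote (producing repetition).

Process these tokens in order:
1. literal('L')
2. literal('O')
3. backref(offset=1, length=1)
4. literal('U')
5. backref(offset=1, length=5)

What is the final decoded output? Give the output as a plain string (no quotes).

Answer: LOOUUUUUU

Derivation:
Token 1: literal('L'). Output: "L"
Token 2: literal('O'). Output: "LO"
Token 3: backref(off=1, len=1). Copied 'O' from pos 1. Output: "LOO"
Token 4: literal('U'). Output: "LOOU"
Token 5: backref(off=1, len=5) (overlapping!). Copied 'UUUUU' from pos 3. Output: "LOOUUUUUU"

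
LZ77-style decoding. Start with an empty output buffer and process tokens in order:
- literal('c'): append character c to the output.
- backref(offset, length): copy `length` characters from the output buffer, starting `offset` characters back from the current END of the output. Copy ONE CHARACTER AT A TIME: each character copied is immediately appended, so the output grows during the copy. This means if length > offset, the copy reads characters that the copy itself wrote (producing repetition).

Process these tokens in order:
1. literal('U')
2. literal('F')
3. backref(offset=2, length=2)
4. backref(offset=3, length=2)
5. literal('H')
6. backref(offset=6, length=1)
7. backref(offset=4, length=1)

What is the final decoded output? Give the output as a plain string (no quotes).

Token 1: literal('U'). Output: "U"
Token 2: literal('F'). Output: "UF"
Token 3: backref(off=2, len=2). Copied 'UF' from pos 0. Output: "UFUF"
Token 4: backref(off=3, len=2). Copied 'FU' from pos 1. Output: "UFUFFU"
Token 5: literal('H'). Output: "UFUFFUH"
Token 6: backref(off=6, len=1). Copied 'F' from pos 1. Output: "UFUFFUHF"
Token 7: backref(off=4, len=1). Copied 'F' from pos 4. Output: "UFUFFUHFF"

Answer: UFUFFUHFF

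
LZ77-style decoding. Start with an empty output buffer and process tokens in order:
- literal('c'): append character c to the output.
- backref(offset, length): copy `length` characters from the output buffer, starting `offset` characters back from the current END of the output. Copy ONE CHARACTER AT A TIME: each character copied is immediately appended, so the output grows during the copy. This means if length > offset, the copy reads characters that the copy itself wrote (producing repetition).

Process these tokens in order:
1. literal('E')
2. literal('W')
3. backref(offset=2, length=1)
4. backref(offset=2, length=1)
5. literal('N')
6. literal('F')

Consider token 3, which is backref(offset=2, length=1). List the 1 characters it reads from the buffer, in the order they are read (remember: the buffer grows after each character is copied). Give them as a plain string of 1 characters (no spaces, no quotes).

Token 1: literal('E'). Output: "E"
Token 2: literal('W'). Output: "EW"
Token 3: backref(off=2, len=1). Buffer before: "EW" (len 2)
  byte 1: read out[0]='E', append. Buffer now: "EWE"

Answer: E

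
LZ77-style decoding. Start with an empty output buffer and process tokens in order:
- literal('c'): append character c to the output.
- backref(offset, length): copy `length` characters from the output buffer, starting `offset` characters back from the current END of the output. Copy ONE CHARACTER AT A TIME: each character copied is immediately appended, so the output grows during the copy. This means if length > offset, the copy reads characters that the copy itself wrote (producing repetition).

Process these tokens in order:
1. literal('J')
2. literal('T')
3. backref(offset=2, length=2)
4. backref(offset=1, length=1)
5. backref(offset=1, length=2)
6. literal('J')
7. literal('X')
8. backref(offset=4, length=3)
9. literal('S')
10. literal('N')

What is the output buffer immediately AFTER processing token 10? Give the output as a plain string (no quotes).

Answer: JTJTTTTJXTTJSN

Derivation:
Token 1: literal('J'). Output: "J"
Token 2: literal('T'). Output: "JT"
Token 3: backref(off=2, len=2). Copied 'JT' from pos 0. Output: "JTJT"
Token 4: backref(off=1, len=1). Copied 'T' from pos 3. Output: "JTJTT"
Token 5: backref(off=1, len=2) (overlapping!). Copied 'TT' from pos 4. Output: "JTJTTTT"
Token 6: literal('J'). Output: "JTJTTTTJ"
Token 7: literal('X'). Output: "JTJTTTTJX"
Token 8: backref(off=4, len=3). Copied 'TTJ' from pos 5. Output: "JTJTTTTJXTTJ"
Token 9: literal('S'). Output: "JTJTTTTJXTTJS"
Token 10: literal('N'). Output: "JTJTTTTJXTTJSN"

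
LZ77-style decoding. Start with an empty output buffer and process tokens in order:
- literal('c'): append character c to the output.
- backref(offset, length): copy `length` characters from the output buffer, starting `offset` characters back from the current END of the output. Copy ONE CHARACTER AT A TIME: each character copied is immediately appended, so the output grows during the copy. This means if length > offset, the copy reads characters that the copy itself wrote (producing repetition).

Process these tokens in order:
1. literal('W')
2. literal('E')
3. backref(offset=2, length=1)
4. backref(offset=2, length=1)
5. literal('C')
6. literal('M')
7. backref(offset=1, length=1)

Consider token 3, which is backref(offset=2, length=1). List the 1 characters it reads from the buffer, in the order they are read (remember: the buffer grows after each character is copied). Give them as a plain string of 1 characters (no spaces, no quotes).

Answer: W

Derivation:
Token 1: literal('W'). Output: "W"
Token 2: literal('E'). Output: "WE"
Token 3: backref(off=2, len=1). Buffer before: "WE" (len 2)
  byte 1: read out[0]='W', append. Buffer now: "WEW"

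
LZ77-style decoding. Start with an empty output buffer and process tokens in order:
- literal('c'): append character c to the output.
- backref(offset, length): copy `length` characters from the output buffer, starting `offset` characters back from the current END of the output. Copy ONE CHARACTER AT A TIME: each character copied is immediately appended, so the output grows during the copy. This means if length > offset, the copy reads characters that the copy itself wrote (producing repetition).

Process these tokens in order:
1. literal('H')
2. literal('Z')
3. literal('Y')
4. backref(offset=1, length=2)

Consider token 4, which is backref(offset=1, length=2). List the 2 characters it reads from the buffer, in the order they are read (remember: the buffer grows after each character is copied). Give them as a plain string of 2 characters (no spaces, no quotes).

Token 1: literal('H'). Output: "H"
Token 2: literal('Z'). Output: "HZ"
Token 3: literal('Y'). Output: "HZY"
Token 4: backref(off=1, len=2). Buffer before: "HZY" (len 3)
  byte 1: read out[2]='Y', append. Buffer now: "HZYY"
  byte 2: read out[3]='Y', append. Buffer now: "HZYYY"

Answer: YY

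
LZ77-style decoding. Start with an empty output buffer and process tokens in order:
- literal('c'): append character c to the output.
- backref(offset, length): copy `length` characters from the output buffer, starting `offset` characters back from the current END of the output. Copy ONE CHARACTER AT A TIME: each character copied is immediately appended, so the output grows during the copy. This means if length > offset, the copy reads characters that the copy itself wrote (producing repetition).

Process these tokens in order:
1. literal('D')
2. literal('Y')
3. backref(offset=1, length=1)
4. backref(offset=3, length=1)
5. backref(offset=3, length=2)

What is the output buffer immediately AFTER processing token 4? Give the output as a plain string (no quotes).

Token 1: literal('D'). Output: "D"
Token 2: literal('Y'). Output: "DY"
Token 3: backref(off=1, len=1). Copied 'Y' from pos 1. Output: "DYY"
Token 4: backref(off=3, len=1). Copied 'D' from pos 0. Output: "DYYD"

Answer: DYYD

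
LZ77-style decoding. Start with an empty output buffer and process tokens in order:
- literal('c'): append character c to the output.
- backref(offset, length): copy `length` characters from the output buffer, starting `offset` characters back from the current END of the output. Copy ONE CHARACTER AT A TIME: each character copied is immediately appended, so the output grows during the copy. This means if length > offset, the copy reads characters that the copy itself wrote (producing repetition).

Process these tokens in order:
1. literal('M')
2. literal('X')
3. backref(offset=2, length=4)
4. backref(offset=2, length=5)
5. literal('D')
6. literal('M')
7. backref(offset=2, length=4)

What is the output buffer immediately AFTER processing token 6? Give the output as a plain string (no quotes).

Answer: MXMXMXMXMXMDM

Derivation:
Token 1: literal('M'). Output: "M"
Token 2: literal('X'). Output: "MX"
Token 3: backref(off=2, len=4) (overlapping!). Copied 'MXMX' from pos 0. Output: "MXMXMX"
Token 4: backref(off=2, len=5) (overlapping!). Copied 'MXMXM' from pos 4. Output: "MXMXMXMXMXM"
Token 5: literal('D'). Output: "MXMXMXMXMXMD"
Token 6: literal('M'). Output: "MXMXMXMXMXMDM"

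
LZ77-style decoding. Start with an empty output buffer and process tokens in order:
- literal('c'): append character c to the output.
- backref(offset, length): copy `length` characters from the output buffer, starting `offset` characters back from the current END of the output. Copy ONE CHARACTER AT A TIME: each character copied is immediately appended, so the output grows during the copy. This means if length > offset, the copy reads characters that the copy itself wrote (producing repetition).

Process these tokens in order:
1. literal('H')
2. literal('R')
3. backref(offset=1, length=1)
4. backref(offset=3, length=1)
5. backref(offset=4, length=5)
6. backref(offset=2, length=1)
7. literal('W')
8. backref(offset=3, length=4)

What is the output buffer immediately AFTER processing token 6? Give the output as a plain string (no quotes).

Token 1: literal('H'). Output: "H"
Token 2: literal('R'). Output: "HR"
Token 3: backref(off=1, len=1). Copied 'R' from pos 1. Output: "HRR"
Token 4: backref(off=3, len=1). Copied 'H' from pos 0. Output: "HRRH"
Token 5: backref(off=4, len=5) (overlapping!). Copied 'HRRHH' from pos 0. Output: "HRRHHRRHH"
Token 6: backref(off=2, len=1). Copied 'H' from pos 7. Output: "HRRHHRRHHH"

Answer: HRRHHRRHHH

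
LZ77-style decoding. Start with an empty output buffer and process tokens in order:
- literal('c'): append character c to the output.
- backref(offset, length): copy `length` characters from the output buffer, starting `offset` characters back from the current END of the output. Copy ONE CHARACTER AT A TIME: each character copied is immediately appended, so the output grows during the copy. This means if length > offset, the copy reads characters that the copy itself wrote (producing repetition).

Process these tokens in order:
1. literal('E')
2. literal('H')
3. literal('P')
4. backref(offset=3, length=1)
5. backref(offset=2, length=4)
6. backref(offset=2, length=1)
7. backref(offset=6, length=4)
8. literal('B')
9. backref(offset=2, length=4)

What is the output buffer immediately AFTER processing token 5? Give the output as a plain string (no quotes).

Token 1: literal('E'). Output: "E"
Token 2: literal('H'). Output: "EH"
Token 3: literal('P'). Output: "EHP"
Token 4: backref(off=3, len=1). Copied 'E' from pos 0. Output: "EHPE"
Token 5: backref(off=2, len=4) (overlapping!). Copied 'PEPE' from pos 2. Output: "EHPEPEPE"

Answer: EHPEPEPE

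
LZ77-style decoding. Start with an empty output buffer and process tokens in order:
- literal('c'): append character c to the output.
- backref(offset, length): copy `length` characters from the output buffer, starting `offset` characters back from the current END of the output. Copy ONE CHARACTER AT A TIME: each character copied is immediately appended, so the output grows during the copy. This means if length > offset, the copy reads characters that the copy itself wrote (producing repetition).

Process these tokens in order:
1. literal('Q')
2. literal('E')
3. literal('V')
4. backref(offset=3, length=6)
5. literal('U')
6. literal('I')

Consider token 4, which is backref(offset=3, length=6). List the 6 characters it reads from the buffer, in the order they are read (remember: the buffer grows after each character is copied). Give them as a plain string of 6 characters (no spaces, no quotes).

Token 1: literal('Q'). Output: "Q"
Token 2: literal('E'). Output: "QE"
Token 3: literal('V'). Output: "QEV"
Token 4: backref(off=3, len=6). Buffer before: "QEV" (len 3)
  byte 1: read out[0]='Q', append. Buffer now: "QEVQ"
  byte 2: read out[1]='E', append. Buffer now: "QEVQE"
  byte 3: read out[2]='V', append. Buffer now: "QEVQEV"
  byte 4: read out[3]='Q', append. Buffer now: "QEVQEVQ"
  byte 5: read out[4]='E', append. Buffer now: "QEVQEVQE"
  byte 6: read out[5]='V', append. Buffer now: "QEVQEVQEV"

Answer: QEVQEV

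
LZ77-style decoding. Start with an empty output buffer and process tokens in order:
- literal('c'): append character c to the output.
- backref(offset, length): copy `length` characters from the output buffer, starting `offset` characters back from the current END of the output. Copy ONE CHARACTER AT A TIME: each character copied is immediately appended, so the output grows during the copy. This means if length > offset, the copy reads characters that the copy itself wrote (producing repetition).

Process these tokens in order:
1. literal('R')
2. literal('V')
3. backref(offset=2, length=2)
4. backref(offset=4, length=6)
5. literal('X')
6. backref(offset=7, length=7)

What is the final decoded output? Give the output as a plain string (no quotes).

Answer: RVRVRVRVRVXRVRVRVX

Derivation:
Token 1: literal('R'). Output: "R"
Token 2: literal('V'). Output: "RV"
Token 3: backref(off=2, len=2). Copied 'RV' from pos 0. Output: "RVRV"
Token 4: backref(off=4, len=6) (overlapping!). Copied 'RVRVRV' from pos 0. Output: "RVRVRVRVRV"
Token 5: literal('X'). Output: "RVRVRVRVRVX"
Token 6: backref(off=7, len=7). Copied 'RVRVRVX' from pos 4. Output: "RVRVRVRVRVXRVRVRVX"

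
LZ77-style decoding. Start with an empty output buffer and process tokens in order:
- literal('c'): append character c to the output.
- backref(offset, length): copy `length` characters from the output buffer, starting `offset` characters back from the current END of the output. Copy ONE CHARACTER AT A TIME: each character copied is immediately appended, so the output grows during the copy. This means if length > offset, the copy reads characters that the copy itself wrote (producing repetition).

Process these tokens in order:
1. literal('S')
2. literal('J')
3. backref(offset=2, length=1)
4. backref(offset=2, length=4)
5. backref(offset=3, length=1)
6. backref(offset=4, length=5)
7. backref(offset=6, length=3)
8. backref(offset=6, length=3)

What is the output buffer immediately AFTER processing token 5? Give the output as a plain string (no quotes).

Token 1: literal('S'). Output: "S"
Token 2: literal('J'). Output: "SJ"
Token 3: backref(off=2, len=1). Copied 'S' from pos 0. Output: "SJS"
Token 4: backref(off=2, len=4) (overlapping!). Copied 'JSJS' from pos 1. Output: "SJSJSJS"
Token 5: backref(off=3, len=1). Copied 'S' from pos 4. Output: "SJSJSJSS"

Answer: SJSJSJSS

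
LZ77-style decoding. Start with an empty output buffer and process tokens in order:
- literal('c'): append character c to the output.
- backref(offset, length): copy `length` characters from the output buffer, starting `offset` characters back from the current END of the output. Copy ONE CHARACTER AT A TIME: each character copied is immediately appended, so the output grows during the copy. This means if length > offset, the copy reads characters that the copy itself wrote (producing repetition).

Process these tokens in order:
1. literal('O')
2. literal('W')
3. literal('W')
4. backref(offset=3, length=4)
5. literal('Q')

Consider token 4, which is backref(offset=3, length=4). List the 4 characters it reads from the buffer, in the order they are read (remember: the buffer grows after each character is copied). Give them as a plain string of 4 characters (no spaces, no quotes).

Token 1: literal('O'). Output: "O"
Token 2: literal('W'). Output: "OW"
Token 3: literal('W'). Output: "OWW"
Token 4: backref(off=3, len=4). Buffer before: "OWW" (len 3)
  byte 1: read out[0]='O', append. Buffer now: "OWWO"
  byte 2: read out[1]='W', append. Buffer now: "OWWOW"
  byte 3: read out[2]='W', append. Buffer now: "OWWOWW"
  byte 4: read out[3]='O', append. Buffer now: "OWWOWWO"

Answer: OWWO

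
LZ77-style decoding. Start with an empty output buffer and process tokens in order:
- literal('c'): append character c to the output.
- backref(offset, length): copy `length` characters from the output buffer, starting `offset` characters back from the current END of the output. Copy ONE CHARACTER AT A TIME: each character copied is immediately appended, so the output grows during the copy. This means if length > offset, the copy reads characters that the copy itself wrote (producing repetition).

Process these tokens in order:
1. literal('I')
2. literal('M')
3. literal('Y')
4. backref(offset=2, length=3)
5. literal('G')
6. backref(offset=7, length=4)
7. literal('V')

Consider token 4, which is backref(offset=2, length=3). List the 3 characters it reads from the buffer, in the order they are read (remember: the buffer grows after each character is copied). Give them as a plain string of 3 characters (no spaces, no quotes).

Answer: MYM

Derivation:
Token 1: literal('I'). Output: "I"
Token 2: literal('M'). Output: "IM"
Token 3: literal('Y'). Output: "IMY"
Token 4: backref(off=2, len=3). Buffer before: "IMY" (len 3)
  byte 1: read out[1]='M', append. Buffer now: "IMYM"
  byte 2: read out[2]='Y', append. Buffer now: "IMYMY"
  byte 3: read out[3]='M', append. Buffer now: "IMYMYM"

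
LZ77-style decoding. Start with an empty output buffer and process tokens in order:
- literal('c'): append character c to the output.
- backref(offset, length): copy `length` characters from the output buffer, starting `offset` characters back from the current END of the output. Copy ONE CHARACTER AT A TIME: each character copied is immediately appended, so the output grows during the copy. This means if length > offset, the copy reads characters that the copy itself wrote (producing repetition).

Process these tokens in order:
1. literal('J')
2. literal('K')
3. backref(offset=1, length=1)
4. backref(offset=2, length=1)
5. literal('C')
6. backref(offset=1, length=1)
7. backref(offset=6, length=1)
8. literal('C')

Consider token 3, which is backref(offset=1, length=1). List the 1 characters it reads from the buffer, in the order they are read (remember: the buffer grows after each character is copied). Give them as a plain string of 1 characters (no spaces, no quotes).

Answer: K

Derivation:
Token 1: literal('J'). Output: "J"
Token 2: literal('K'). Output: "JK"
Token 3: backref(off=1, len=1). Buffer before: "JK" (len 2)
  byte 1: read out[1]='K', append. Buffer now: "JKK"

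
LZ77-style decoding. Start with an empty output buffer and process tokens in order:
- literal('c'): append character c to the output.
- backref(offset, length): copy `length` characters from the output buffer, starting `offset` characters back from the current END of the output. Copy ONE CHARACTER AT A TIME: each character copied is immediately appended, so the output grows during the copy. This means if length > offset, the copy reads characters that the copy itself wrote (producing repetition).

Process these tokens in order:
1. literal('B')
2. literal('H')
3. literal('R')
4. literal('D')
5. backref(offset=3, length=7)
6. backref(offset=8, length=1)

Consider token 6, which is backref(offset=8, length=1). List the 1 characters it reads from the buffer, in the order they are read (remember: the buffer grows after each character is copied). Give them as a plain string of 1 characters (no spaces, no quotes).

Token 1: literal('B'). Output: "B"
Token 2: literal('H'). Output: "BH"
Token 3: literal('R'). Output: "BHR"
Token 4: literal('D'). Output: "BHRD"
Token 5: backref(off=3, len=7) (overlapping!). Copied 'HRDHRDH' from pos 1. Output: "BHRDHRDHRDH"
Token 6: backref(off=8, len=1). Buffer before: "BHRDHRDHRDH" (len 11)
  byte 1: read out[3]='D', append. Buffer now: "BHRDHRDHRDHD"

Answer: D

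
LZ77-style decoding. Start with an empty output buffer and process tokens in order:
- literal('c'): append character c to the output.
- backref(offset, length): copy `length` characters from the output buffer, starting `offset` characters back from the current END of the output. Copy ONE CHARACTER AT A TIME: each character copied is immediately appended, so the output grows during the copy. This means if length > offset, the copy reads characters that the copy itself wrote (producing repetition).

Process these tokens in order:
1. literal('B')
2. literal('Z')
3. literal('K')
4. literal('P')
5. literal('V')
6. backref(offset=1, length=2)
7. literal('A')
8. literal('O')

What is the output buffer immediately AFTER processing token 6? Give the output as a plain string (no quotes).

Token 1: literal('B'). Output: "B"
Token 2: literal('Z'). Output: "BZ"
Token 3: literal('K'). Output: "BZK"
Token 4: literal('P'). Output: "BZKP"
Token 5: literal('V'). Output: "BZKPV"
Token 6: backref(off=1, len=2) (overlapping!). Copied 'VV' from pos 4. Output: "BZKPVVV"

Answer: BZKPVVV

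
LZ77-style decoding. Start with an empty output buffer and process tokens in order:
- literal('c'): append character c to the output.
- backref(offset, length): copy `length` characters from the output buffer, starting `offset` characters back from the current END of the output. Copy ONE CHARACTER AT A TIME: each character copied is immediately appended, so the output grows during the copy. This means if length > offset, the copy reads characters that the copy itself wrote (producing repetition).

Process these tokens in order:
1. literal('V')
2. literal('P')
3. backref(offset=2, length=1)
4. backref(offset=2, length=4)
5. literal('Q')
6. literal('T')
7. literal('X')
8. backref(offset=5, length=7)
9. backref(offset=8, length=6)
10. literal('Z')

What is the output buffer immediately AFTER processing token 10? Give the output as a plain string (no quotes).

Answer: VPVPVPVQTXPVQTXPVXPVQTXZ

Derivation:
Token 1: literal('V'). Output: "V"
Token 2: literal('P'). Output: "VP"
Token 3: backref(off=2, len=1). Copied 'V' from pos 0. Output: "VPV"
Token 4: backref(off=2, len=4) (overlapping!). Copied 'PVPV' from pos 1. Output: "VPVPVPV"
Token 5: literal('Q'). Output: "VPVPVPVQ"
Token 6: literal('T'). Output: "VPVPVPVQT"
Token 7: literal('X'). Output: "VPVPVPVQTX"
Token 8: backref(off=5, len=7) (overlapping!). Copied 'PVQTXPV' from pos 5. Output: "VPVPVPVQTXPVQTXPV"
Token 9: backref(off=8, len=6). Copied 'XPVQTX' from pos 9. Output: "VPVPVPVQTXPVQTXPVXPVQTX"
Token 10: literal('Z'). Output: "VPVPVPVQTXPVQTXPVXPVQTXZ"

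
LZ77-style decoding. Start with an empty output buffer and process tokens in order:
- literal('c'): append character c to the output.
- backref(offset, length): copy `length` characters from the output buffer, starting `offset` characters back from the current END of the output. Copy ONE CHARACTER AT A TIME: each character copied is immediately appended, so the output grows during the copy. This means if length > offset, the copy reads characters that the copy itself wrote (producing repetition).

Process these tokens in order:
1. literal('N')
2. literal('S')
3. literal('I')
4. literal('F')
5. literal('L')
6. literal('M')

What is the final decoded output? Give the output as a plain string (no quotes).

Token 1: literal('N'). Output: "N"
Token 2: literal('S'). Output: "NS"
Token 3: literal('I'). Output: "NSI"
Token 4: literal('F'). Output: "NSIF"
Token 5: literal('L'). Output: "NSIFL"
Token 6: literal('M'). Output: "NSIFLM"

Answer: NSIFLM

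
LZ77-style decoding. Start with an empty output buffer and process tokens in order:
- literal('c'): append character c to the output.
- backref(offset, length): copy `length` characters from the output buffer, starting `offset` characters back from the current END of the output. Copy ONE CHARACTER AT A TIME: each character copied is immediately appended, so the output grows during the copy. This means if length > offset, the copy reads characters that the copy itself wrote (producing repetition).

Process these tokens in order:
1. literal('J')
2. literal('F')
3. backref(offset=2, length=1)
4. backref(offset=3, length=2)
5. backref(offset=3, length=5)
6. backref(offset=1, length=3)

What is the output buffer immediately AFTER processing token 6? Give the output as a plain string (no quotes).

Answer: JFJJFJJFJJJJJ

Derivation:
Token 1: literal('J'). Output: "J"
Token 2: literal('F'). Output: "JF"
Token 3: backref(off=2, len=1). Copied 'J' from pos 0. Output: "JFJ"
Token 4: backref(off=3, len=2). Copied 'JF' from pos 0. Output: "JFJJF"
Token 5: backref(off=3, len=5) (overlapping!). Copied 'JJFJJ' from pos 2. Output: "JFJJFJJFJJ"
Token 6: backref(off=1, len=3) (overlapping!). Copied 'JJJ' from pos 9. Output: "JFJJFJJFJJJJJ"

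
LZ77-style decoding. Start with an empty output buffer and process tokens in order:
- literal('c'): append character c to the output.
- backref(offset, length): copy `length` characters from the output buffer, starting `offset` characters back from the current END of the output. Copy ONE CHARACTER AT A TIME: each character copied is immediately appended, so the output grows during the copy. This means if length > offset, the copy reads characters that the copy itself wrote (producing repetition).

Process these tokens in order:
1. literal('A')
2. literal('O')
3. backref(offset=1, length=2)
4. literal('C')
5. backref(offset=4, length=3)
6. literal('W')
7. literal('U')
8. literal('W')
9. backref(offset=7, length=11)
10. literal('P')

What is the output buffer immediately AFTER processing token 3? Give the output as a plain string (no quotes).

Token 1: literal('A'). Output: "A"
Token 2: literal('O'). Output: "AO"
Token 3: backref(off=1, len=2) (overlapping!). Copied 'OO' from pos 1. Output: "AOOO"

Answer: AOOO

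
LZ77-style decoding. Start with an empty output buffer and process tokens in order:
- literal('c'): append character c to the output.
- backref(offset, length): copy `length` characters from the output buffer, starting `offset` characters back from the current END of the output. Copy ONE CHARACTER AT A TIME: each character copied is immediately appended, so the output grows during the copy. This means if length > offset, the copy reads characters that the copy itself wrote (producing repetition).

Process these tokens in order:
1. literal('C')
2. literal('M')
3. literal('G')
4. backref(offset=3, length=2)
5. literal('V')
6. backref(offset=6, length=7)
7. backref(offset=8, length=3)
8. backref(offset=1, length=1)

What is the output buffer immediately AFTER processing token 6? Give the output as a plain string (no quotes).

Token 1: literal('C'). Output: "C"
Token 2: literal('M'). Output: "CM"
Token 3: literal('G'). Output: "CMG"
Token 4: backref(off=3, len=2). Copied 'CM' from pos 0. Output: "CMGCM"
Token 5: literal('V'). Output: "CMGCMV"
Token 6: backref(off=6, len=7) (overlapping!). Copied 'CMGCMVC' from pos 0. Output: "CMGCMVCMGCMVC"

Answer: CMGCMVCMGCMVC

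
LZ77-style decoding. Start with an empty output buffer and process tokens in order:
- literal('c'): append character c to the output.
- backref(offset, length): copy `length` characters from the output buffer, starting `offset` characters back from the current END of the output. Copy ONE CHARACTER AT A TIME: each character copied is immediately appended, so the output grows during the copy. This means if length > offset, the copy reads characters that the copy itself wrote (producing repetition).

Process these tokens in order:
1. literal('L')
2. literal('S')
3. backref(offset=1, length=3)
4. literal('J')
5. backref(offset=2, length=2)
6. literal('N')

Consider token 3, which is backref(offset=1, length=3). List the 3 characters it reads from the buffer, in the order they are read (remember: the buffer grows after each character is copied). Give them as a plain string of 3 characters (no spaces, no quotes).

Token 1: literal('L'). Output: "L"
Token 2: literal('S'). Output: "LS"
Token 3: backref(off=1, len=3). Buffer before: "LS" (len 2)
  byte 1: read out[1]='S', append. Buffer now: "LSS"
  byte 2: read out[2]='S', append. Buffer now: "LSSS"
  byte 3: read out[3]='S', append. Buffer now: "LSSSS"

Answer: SSS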